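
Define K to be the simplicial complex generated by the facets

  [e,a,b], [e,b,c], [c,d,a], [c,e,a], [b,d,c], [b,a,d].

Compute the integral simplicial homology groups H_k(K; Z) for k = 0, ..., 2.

Fix the vertex order a < b < c < d < e and write every simplex with vertices in increasing order. Then dim K = 2 and the simplices of K are:

  0-simplices (5): a, b, c, d, e
  1-simplices (9): ab, ac, ad, ae, bc, bd, be, cd, ce
  2-simplices (6): abd, abe, acd, ace, bcd, bce

Hence C_0 ≅ Z^5, C_1 ≅ Z^9, C_2 ≅ Z^6.

∂_1: C_1 → C_0 is given by ∂[p,q] = [q] − [p]. For instance
  ∂ce = e − c.
The resulting 5×9 matrix has rank 4, and its Smith normal form has invariant factors (1,1,1,1).

Boundary ∂_2: C_2 → C_1 maps a triangle to the signed sum of its edges. For instance
  ∂abe = be − ae + ab,
  ∂bce = ce − be + bc.
The 9×6 boundary matrix has rank 5 and Smith normal form diag(1,1,1,1,1).

Now H_k = ker ∂_k / im ∂_{k+1}, so:

  H_0: rank C_0 − rank ∂_1 = 5 − 4 = 1, and the invariant factors of ∂_1 are all 1, so H_0 = Z.
  H_1: rank ker ∂_1 − rank ∂_2 = (9 − 4) − 5 = 0, and the invariant factors of ∂_2 are all 1, so H_1 = 0.
  H_2: rank ker ∂_2 − rank ∂_3 = (6 − 5) − 0 = 1, and there is no ∂_3, so H_2 = Z.

As a check, the Euler characteristic is 5 − 9 + 6 = 2, which agrees with 1 − 0 + 1 = 2.

H_0 = Z,  H_1 = 0,  H_2 = Z.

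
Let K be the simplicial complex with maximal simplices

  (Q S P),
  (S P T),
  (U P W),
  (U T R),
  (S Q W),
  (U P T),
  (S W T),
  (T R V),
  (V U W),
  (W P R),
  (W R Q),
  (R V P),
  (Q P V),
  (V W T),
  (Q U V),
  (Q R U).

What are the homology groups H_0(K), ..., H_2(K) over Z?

We work with the vertex ordering P < Q < R < S < T < U < V < W. The simplices of K, each written with vertices in increasing order, are:

  0-simplices (8): P, Q, R, S, T, U, V, W
  1-simplices (24): PQ, PR, PS, PT, PU, PV, PW, QR, QS, QU, QV, QW, RT, RU, RV, RW, ST, SW, TU, TV, TW, UV, UW, VW
  2-simplices (16): PQS, PQV, PRV, PRW, PST, PTU, PUW, QRU, QRW, QSW, QUV, RTU, RTV, STW, TVW, UVW

Hence C_0 ≅ Z^8, C_1 ≅ Z^24, C_2 ≅ Z^16.

∂_1: C_1 → C_0 sends each edge [p,q] (with p < q) to q − p. For instance
  ∂QV = V − Q.
The 8×24 boundary matrix has rank 7 and Smith normal form diag(1,1,1,1,1,1,1).

∂_2: C_2 → C_1 maps a triangle to the signed sum of its edges. For instance
  ∂QUV = UV − QV + QU,
  ∂PRW = RW − PW + PR.
This gives a 24×16 integer matrix of rank 15; reducing to Smith normal form yields diagonal entries (1,1,1,1,1,1,1,1,1,1,1,1,1,1,1).

Now H_k = ker ∂_k / im ∂_{k+1}, so:

  H_0: rank C_0 − rank ∂_1 = 8 − 7 = 1, and the invariant factors of ∂_1 are all 1, so H_0 ≅ Z.
  H_1: rank ker ∂_1 − rank ∂_2 = (24 − 7) − 15 = 2, and the invariant factors of ∂_2 are all 1, so H_1 ≅ Z^2.
  H_2: rank ker ∂_2 − rank ∂_3 = (16 − 15) − 0 = 1, and there is no ∂_3, so H_2 ≅ Z.

H_0 ≅ Z,  H_1 ≅ Z^2,  H_2 ≅ Z.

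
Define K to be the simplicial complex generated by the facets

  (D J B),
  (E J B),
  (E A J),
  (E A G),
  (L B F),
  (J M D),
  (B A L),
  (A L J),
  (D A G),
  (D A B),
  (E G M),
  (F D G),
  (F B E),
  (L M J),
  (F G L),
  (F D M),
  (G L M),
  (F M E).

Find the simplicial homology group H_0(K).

H_0 ≅ Z.

We work with the vertex ordering A < B < D < E < F < G < J < L < M. The simplices of K, each written with vertices in increasing order, are:

  0-simplices (9): A, B, D, E, F, G, J, L, M
  1-simplices (27): AB, AD, AE, AG, AJ, AL, BD, BE, BF, BJ, BL, DF, DG, DJ, DM, EF, EG, EJ, EM, FG, FL, FM, GL, GM, JL, JM, LM
  2-simplices (18): ABD, ABL, ADG, AEG, AEJ, AJL, BDJ, BEF, BEJ, BFL, DFG, DFM, DJM, EFM, EGM, FGL, GLM, JLM

so the chain groups are C_0 ≅ Z^9, C_1 ≅ Z^27, C_2 ≅ Z^18.

Boundary ∂_1: C_1 → C_0 is given by ∂[p,q] = [q] − [p]. For instance
  ∂AL = L − A.
As a 9×27 matrix over Z this has rank 8, with invariant factors (1,1,1,1,1,1,1,1).

∂_2: C_2 → C_1 sends each 2-simplex [p,q,r] to [q,r] − [p,r] + [p,q]. For instance
  ∂GLM = LM − GM + GL,
  ∂EFM = FM − EM + EF.
The resulting 27×18 matrix has rank 18, and its Smith normal form has invariant factors (1,1,1,1,1,1,1,1,1,1,1,1,1,1,1,1,1,2).

Now H_k = ker ∂_k / im ∂_{k+1}, so:

  H_0: rank C_0 − rank ∂_1 = 9 − 8 = 1, and the invariant factors of ∂_1 are all 1, so H_0 ≅ Z.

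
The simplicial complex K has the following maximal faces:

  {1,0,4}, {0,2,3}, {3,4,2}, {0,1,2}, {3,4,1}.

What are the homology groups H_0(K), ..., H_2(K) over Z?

H_0 = Z,  H_1 = Z,  H_2 = 0.

Order the vertices as 0 < 1 < 2 < 3 < 4. Listing each simplex with vertices in this order, K has dimension 2 with simplices:

  0-simplices (5): [0], [1], [2], [3], [4]
  1-simplices (10): [0,1], [0,2], [0,3], [0,4], [1,2], [1,3], [1,4], [2,3], [2,4], [3,4]
  2-simplices (5): [0,1,2], [0,1,4], [0,2,3], [1,3,4], [2,3,4]

Hence C_0 ≅ Z^5, C_1 ≅ Z^10, C_2 ≅ Z^5.

The boundary map ∂_1: C_1 → C_0 is given by ∂[p,q] = [q] − [p].
As a 5×10 matrix over Z this has rank 4, with invariant factors (1,1,1,1).

The boundary map ∂_2: C_2 → C_1 acts by ∂[p,q,r] = [q,r] − [p,r] + [p,q]. For instance
  ∂[0,1,4] = [1,4] − [0,4] + [0,1],
  ∂[2,3,4] = [3,4] − [2,4] + [2,3].
As a 10×5 matrix over Z this has rank 5, with invariant factors (1,1,1,1,1).

Reading off H_k = ker ∂_k / im ∂_{k+1}:

  H_0: rank C_0 − rank ∂_1 = 5 − 4 = 1, and the invariant factors of ∂_1 are all 1, so H_0 = Z.
  H_1: rank ker ∂_1 − rank ∂_2 = (10 − 4) − 5 = 1, and the invariant factors of ∂_2 are all 1, so H_1 = Z.
  H_2: rank ker ∂_2 − rank ∂_3 = (5 − 5) − 0 = 0, and there is no ∂_3, so H_2 = 0.

(K is a triangulation of the Möbius band.)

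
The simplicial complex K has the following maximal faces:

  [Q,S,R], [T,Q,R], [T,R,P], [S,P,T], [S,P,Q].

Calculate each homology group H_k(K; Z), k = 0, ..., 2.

H_0 = Z,  H_1 = Z,  H_2 = 0.

Fix the vertex order P < Q < R < S < T and write every simplex with vertices in increasing order. Then dim K = 2 and the simplices of K are:

  0-simplices (5): P, Q, R, S, T
  1-simplices (10): PQ, PR, PS, PT, QR, QS, QT, RS, RT, ST
  2-simplices (5): PQS, PRT, PST, QRS, QRT

giving chain groups C_0 ≅ Z^5, C_1 ≅ Z^10, C_2 ≅ Z^5.

Boundary ∂_1: C_1 → C_0 maps an edge to its endpoints' difference, ∂[p,q] = q − p.
The 5×10 boundary matrix has rank 4 and Smith normal form diag(1,1,1,1).

∂_2: C_2 → C_1 maps a triangle to the signed sum of its edges. For instance
  ∂QRS = RS − QS + QR,
  ∂PQS = QS − PS + PQ.
The resulting 10×5 matrix has rank 5, and its Smith normal form has invariant factors (1,1,1,1,1).

Computing H_k = (kernel of ∂_k) / (image of ∂_{k+1}):

  H_0: rank C_0 − rank ∂_1 = 5 − 4 = 1, and the invariant factors of ∂_1 are all 1, so H_0 = Z.
  H_1: rank ker ∂_1 − rank ∂_2 = (10 − 4) − 5 = 1, and the invariant factors of ∂_2 are all 1, so H_1 = Z.
  H_2: rank ker ∂_2 − rank ∂_3 = (5 − 5) − 0 = 0, and there is no ∂_3, so H_2 = 0.

(K is a triangulation of the Möbius band.)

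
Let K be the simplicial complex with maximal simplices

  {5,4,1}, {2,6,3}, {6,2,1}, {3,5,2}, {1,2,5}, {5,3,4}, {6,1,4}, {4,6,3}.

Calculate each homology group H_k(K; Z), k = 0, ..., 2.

Fix the vertex order 1 < 2 < 3 < 4 < 5 < 6 and write every simplex with vertices in increasing order. Then dim K = 2 and the simplices of K are:

  0-simplices (6): [1], [2], [3], [4], [5], [6]
  1-simplices (12): [1,2], [1,4], [1,5], [1,6], [2,3], [2,5], [2,6], [3,4], [3,5], [3,6], [4,5], [4,6]
  2-simplices (8): [1,2,5], [1,2,6], [1,4,5], [1,4,6], [2,3,5], [2,3,6], [3,4,5], [3,4,6]

so the chain groups are C_0 ≅ Z^6, C_1 ≅ Z^12, C_2 ≅ Z^8.

The boundary map ∂_1: C_1 → C_0 maps an edge to its endpoints' difference, ∂[p,q] = q − p.
The 6×12 boundary matrix has rank 5 and Smith normal form diag(1,1,1,1,1).

∂_2: C_2 → C_1 maps a triangle to the signed sum of its edges. For instance
  ∂[3,4,5] = [4,5] − [3,5] + [3,4],
  ∂[2,3,5] = [3,5] − [2,5] + [2,3].
This gives a 12×8 integer matrix of rank 7; reducing to Smith normal form yields diagonal entries (1,1,1,1,1,1,1).

Now H_k = ker ∂_k / im ∂_{k+1}, so:

  H_0: rank C_0 − rank ∂_1 = 6 − 5 = 1, and the invariant factors of ∂_1 are all 1, so H_0 = Z.
  H_1: rank ker ∂_1 − rank ∂_2 = (12 − 5) − 7 = 0, and the invariant factors of ∂_2 are all 1, so H_1 = 0.
  H_2: rank ker ∂_2 − rank ∂_3 = (8 − 7) − 0 = 1, and there is no ∂_3, so H_2 = Z.

(K is a triangulation of the 2-sphere S^2.)

H_0 = Z,  H_1 = 0,  H_2 = Z.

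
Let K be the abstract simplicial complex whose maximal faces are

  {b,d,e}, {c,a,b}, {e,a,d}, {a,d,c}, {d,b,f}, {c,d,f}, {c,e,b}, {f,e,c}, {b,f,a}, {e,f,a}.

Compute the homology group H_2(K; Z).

Fix the vertex order a < b < c < d < e < f and write every simplex with vertices in increasing order. Then dim K = 2 and the simplices of K are:

  0-simplices (6): a, b, c, d, e, f
  1-simplices (15): ab, ac, ad, ae, af, bc, bd, be, bf, cd, ce, cf, de, df, ef
  2-simplices (10): abc, abf, acd, ade, aef, bce, bde, bdf, cdf, cef

giving chain groups C_0 ≅ Z^6, C_1 ≅ Z^15, C_2 ≅ Z^10.

The boundary map ∂_1: C_1 → C_0 maps an edge to its endpoints' difference, ∂[p,q] = q − p. For instance
  ∂ae = e − a.
The 6×15 boundary matrix has rank 5 and Smith normal form diag(1,1,1,1,1).

∂_2: C_2 → C_1 sends each 2-simplex [p,q,r] to [q,r] − [p,r] + [p,q]. For instance
  ∂cdf = df − cf + cd,
  ∂acd = cd − ad + ac.
This gives a 15×10 integer matrix of rank 10; reducing to Smith normal form yields diagonal entries (1,1,1,1,1,1,1,1,1,2).

Reading off H_k = ker ∂_k / im ∂_{k+1}:

  H_2: rank ker ∂_2 − rank ∂_3 = (10 − 10) − 0 = 0, and there is no ∂_3, so H_2 ≅ 0.

(K is a triangulation of the real projective plane RP^2.)

H_2 ≅ 0.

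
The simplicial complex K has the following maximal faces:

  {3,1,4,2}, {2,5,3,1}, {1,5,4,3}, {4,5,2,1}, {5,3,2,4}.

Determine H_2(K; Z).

H_2 = 0.

Take the total order 1 < 2 < 3 < 4 < 5 on the vertex set. Then K (dimension 3) consists of the simplices:

  0-simplices (5): [1], [2], [3], [4], [5]
  1-simplices (10): [1,2], [1,3], [1,4], [1,5], [2,3], [2,4], [2,5], [3,4], [3,5], [4,5]
  2-simplices (10): [1,2,3], [1,2,4], [1,2,5], [1,3,4], [1,3,5], [1,4,5], [2,3,4], [2,3,5], [2,4,5], [3,4,5]
  3-simplices (5): [1,2,3,4], [1,2,3,5], [1,2,4,5], [1,3,4,5], [2,3,4,5]

giving chain groups C_0 ≅ Z^5, C_1 ≅ Z^10, C_2 ≅ Z^10, C_3 ≅ Z^5.

Boundary ∂_1: C_1 → C_0 sends each edge [p,q] (with p < q) to q − p.
The resulting 5×10 matrix has rank 4, and its Smith normal form has invariant factors (1,1,1,1).

The boundary map ∂_2: C_2 → C_1 maps a triangle to the signed sum of its edges. For instance
  ∂[1,2,4] = [2,4] − [1,4] + [1,2],
  ∂[1,3,4] = [3,4] − [1,4] + [1,3].
The 10×10 boundary matrix has rank 6 and Smith normal form diag(1,1,1,1,1,1).

The boundary map ∂_3: C_3 → C_2 sends each 3-simplex σ to the alternating sum Σ_i (−1)^i (σ with its i-th vertex removed). For instance
  ∂[1,2,3,5] = [2,3,5] − [1,3,5] + [1,2,5] − [1,2,3],
  ∂[1,3,4,5] = [3,4,5] − [1,4,5] + [1,3,5] − [1,3,4].
The resulting 10×5 matrix has rank 4, and its Smith normal form has invariant factors (1,1,1,1).

Now H_k = ker ∂_k / im ∂_{k+1}, so:

  H_2: rank ker ∂_2 − rank ∂_3 = (10 − 6) − 4 = 0, and the invariant factors of ∂_3 are all 1, so H_2 = 0.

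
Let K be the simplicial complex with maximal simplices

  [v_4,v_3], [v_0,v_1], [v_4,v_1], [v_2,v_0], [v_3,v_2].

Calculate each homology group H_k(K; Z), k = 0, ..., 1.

Take the total order v_0 < v_1 < v_2 < v_3 < v_4 on the vertex set. Then K (dimension 1) consists of the simplices:

  0-simplices (5): [v_0], [v_1], [v_2], [v_3], [v_4]
  1-simplices (5): [v_0,v_1], [v_0,v_2], [v_1,v_4], [v_2,v_3], [v_3,v_4]

giving chain groups C_0 ≅ Z^5, C_1 ≅ Z^5.

∂_1: C_1 → C_0 sends each edge [p,q] (with p < q) to q − p. For instance
  ∂[v_2,v_3] = [v_3] − [v_2].
This gives a 5×5 integer matrix of rank 4; reducing to Smith normal form yields diagonal entries (1,1,1,1).

From H_k ≅ ker(∂_k) / im(∂_{k+1}) we obtain:

  H_0: rank C_0 − rank ∂_1 = 5 − 4 = 1, and the invariant factors of ∂_1 are all 1, so H_0 ≅ Z.
  H_1: rank ker ∂_1 − rank ∂_2 = (5 − 4) − 0 = 1, and there is no ∂_2, so H_1 ≅ Z.

As a check, the Euler characteristic is 5 − 5 = 0, which agrees with 1 − 1 = 0.
(K is a triangulation of the circle S^1.)

H_0 = Z,  H_1 = Z.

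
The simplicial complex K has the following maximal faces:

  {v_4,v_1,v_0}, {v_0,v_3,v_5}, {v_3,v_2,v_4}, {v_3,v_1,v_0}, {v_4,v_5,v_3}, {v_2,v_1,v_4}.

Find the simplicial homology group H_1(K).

Take the total order v_0 < v_1 < v_2 < v_3 < v_4 < v_5 on the vertex set. Then K (dimension 2) consists of the simplices:

  0-simplices (6): [v_0], [v_1], [v_2], [v_3], [v_4], [v_5]
  1-simplices (12): [v_0,v_1], [v_0,v_3], [v_0,v_4], [v_0,v_5], [v_1,v_2], [v_1,v_3], [v_1,v_4], [v_2,v_3], [v_2,v_4], [v_3,v_4], [v_3,v_5], [v_4,v_5]
  2-simplices (6): [v_0,v_1,v_3], [v_0,v_1,v_4], [v_0,v_3,v_5], [v_1,v_2,v_4], [v_2,v_3,v_4], [v_3,v_4,v_5]

so the chain groups are C_0 ≅ Z^6, C_1 ≅ Z^12, C_2 ≅ Z^6.

∂_1: C_1 → C_0 is given by ∂[p,q] = [q] − [p].
As a 6×12 matrix over Z this has rank 5, with invariant factors (1,1,1,1,1).

∂_2: C_2 → C_1 acts by ∂[p,q,r] = [q,r] − [p,r] + [p,q]. For instance
  ∂[v_0,v_1,v_3] = [v_1,v_3] − [v_0,v_3] + [v_0,v_1],
  ∂[v_2,v_3,v_4] = [v_3,v_4] − [v_2,v_4] + [v_2,v_3].
The 12×6 boundary matrix has rank 6 and Smith normal form diag(1,1,1,1,1,1).

Computing H_k = (kernel of ∂_k) / (image of ∂_{k+1}):

  H_1: rank ker ∂_1 − rank ∂_2 = (12 − 5) − 6 = 1, and the invariant factors of ∂_2 are all 1, so H_1 = Z.

H_1 ≅ Z.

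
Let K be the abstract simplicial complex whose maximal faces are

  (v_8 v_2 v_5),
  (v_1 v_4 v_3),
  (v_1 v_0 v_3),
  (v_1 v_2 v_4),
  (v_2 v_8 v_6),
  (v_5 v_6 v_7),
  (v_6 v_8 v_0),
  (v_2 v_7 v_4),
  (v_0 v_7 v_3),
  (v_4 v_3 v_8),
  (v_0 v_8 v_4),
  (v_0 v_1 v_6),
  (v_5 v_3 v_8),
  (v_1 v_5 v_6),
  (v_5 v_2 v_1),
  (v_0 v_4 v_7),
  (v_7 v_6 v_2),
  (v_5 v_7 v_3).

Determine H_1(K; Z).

H_1 = Z × Z/2.

Fix the vertex order v_0 < v_1 < v_2 < v_3 < v_4 < v_5 < v_6 < v_7 < v_8 and write every simplex with vertices in increasing order. Then dim K = 2 and the simplices of K are:

  0-simplices (9): [v_0], [v_1], [v_2], [v_3], [v_4], [v_5], [v_6], [v_7], [v_8]
  1-simplices (27): (27 of them)
  2-simplices (18): (18 of them)

so the chain groups are C_0 ≅ Z^9, C_1 ≅ Z^27, C_2 ≅ Z^18.

Boundary ∂_1: C_1 → C_0 is given by ∂[p,q] = [q] − [p].
The 9×27 boundary matrix has rank 8 and Smith normal form diag(1,1,1,1,1,1,1,1).

Boundary ∂_2: C_2 → C_1 acts by ∂[p,q,r] = [q,r] − [p,r] + [p,q]. For instance
  ∂[v_0,v_3,v_7] = [v_3,v_7] − [v_0,v_7] + [v_0,v_3],
  ∂[v_3,v_5,v_7] = [v_5,v_7] − [v_3,v_7] + [v_3,v_5].
The resulting 27×18 matrix has rank 18, and its Smith normal form has invariant factors (1,1,1,1,1,1,1,1,1,1,1,1,1,1,1,1,1,2).

Computing H_k = (kernel of ∂_k) / (image of ∂_{k+1}):

  H_1: rank ker ∂_1 − rank ∂_2 = (27 − 8) − 18 = 1, and ∂_2 has invariant factor 2 > 1, so H_1 ≅ Z × Z/2.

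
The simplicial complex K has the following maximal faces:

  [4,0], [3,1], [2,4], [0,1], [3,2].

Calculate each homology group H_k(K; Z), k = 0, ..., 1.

H_0 ≅ Z,  H_1 ≅ Z.

Order the vertices as 0 < 1 < 2 < 3 < 4. Listing each simplex with vertices in this order, K has dimension 1 with simplices:

  0-simplices (5): [0], [1], [2], [3], [4]
  1-simplices (5): [0,1], [0,4], [1,3], [2,3], [2,4]

so the chain groups are C_0 ≅ Z^5, C_1 ≅ Z^5.

∂_1: C_1 → C_0 sends each edge [p,q] (with p < q) to q − p. For instance
  ∂[0,4] = [4] − [0].
The resulting 5×5 matrix has rank 4, and its Smith normal form has invariant factors (1,1,1,1).

Reading off H_k = ker ∂_k / im ∂_{k+1}:

  H_0: rank C_0 − rank ∂_1 = 5 − 4 = 1, and the invariant factors of ∂_1 are all 1, so H_0 ≅ Z.
  H_1: rank ker ∂_1 − rank ∂_2 = (5 − 4) − 0 = 1, and there is no ∂_2, so H_1 ≅ Z.

As a check, the Euler characteristic is 5 − 5 = 0, which agrees with 1 − 1 = 0.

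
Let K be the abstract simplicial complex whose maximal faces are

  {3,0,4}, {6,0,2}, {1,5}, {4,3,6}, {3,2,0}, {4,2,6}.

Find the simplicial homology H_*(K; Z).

H_0 = Z^2,  H_1 = Z,  H_2 = 0.

Order the vertices as 0 < 1 < 2 < 3 < 4 < 5 < 6. Listing each simplex with vertices in this order, K has dimension 2 with simplices:

  0-simplices (7): [0], [1], [2], [3], [4], [5], [6]
  1-simplices (11): [0,2], [0,3], [0,4], [0,6], [1,5], [2,3], [2,4], [2,6], [3,4], [3,6], [4,6]
  2-simplices (5): [0,2,3], [0,2,6], [0,3,4], [2,4,6], [3,4,6]

giving chain groups C_0 ≅ Z^7, C_1 ≅ Z^11, C_2 ≅ Z^5.

The boundary map ∂_1: C_1 → C_0 maps an edge to its endpoints' difference, ∂[p,q] = q − p. For instance
  ∂[2,4] = [4] − [2].
This gives a 7×11 integer matrix of rank 5; reducing to Smith normal form yields diagonal entries (1,1,1,1,1).

Boundary ∂_2: C_2 → C_1 sends each 2-simplex [p,q,r] to [q,r] − [p,r] + [p,q]. For instance
  ∂[3,4,6] = [4,6] − [3,6] + [3,4],
  ∂[0,2,6] = [2,6] − [0,6] + [0,2].
The 11×5 boundary matrix has rank 5 and Smith normal form diag(1,1,1,1,1).

Now H_k = ker ∂_k / im ∂_{k+1}, so:

  H_0: rank C_0 − rank ∂_1 = 7 − 5 = 2, and the invariant factors of ∂_1 are all 1, so H_0 = Z^2.
  H_1: rank ker ∂_1 − rank ∂_2 = (11 − 5) − 5 = 1, and the invariant factors of ∂_2 are all 1, so H_1 = Z.
  H_2: rank ker ∂_2 − rank ∂_3 = (5 − 5) − 0 = 0, and there is no ∂_3, so H_2 = 0.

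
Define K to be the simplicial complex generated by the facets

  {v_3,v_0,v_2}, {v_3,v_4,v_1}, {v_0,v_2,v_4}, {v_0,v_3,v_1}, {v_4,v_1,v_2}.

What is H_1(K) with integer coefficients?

K has 5 vertices, 10 edges, 5 triangles.
rank ∂_1 = 4, rank ∂_2 = 5 ⇒ b_1 = 10 − 4 − 5 = 1; all invariant factors of ∂_2 are 1 so no torsion. So H_1 = Z.

H_1 ≅ Z.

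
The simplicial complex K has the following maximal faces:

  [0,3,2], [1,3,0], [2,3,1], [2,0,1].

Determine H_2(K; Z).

H_2 = Z.

Take the total order 0 < 1 < 2 < 3 on the vertex set. Then K (dimension 2) consists of the simplices:

  0-simplices (4): [0], [1], [2], [3]
  1-simplices (6): [0,1], [0,2], [0,3], [1,2], [1,3], [2,3]
  2-simplices (4): [0,1,2], [0,1,3], [0,2,3], [1,2,3]

giving chain groups C_0 ≅ Z^4, C_1 ≅ Z^6, C_2 ≅ Z^4.

∂_1: C_1 → C_0 maps an edge to its endpoints' difference, ∂[p,q] = q − p. For instance
  ∂[1,3] = [3] − [1].
The resulting 4×6 matrix has rank 3, and its Smith normal form has invariant factors (1,1,1).

∂_2: C_2 → C_1 sends each 2-simplex [p,q,r] to [q,r] − [p,r] + [p,q]. For instance
  ∂[0,1,3] = [1,3] − [0,3] + [0,1],
  ∂[0,2,3] = [2,3] − [0,3] + [0,2].
The resulting 6×4 matrix has rank 3, and its Smith normal form has invariant factors (1,1,1).

Now H_k = ker ∂_k / im ∂_{k+1}, so:

  H_2: rank ker ∂_2 − rank ∂_3 = (4 − 3) − 0 = 1, and there is no ∂_3, so H_2 ≅ Z.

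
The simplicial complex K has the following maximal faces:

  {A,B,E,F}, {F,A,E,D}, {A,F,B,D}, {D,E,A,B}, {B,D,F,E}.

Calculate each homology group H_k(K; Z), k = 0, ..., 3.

H_0 ≅ Z,  H_1 = 0,  H_2 = 0,  H_3 ≅ Z.

K has 5 vertices, 10 edges, 10 triangles, 5 3-simplices.
rank ∂_0 = 0, rank ∂_1 = 4 ⇒ b_0 = 5 − 0 − 4 = 1; all invariant factors of ∂_1 are 1 so no torsion. So H_0 ≅ Z.
rank ∂_1 = 4, rank ∂_2 = 6 ⇒ b_1 = 10 − 4 − 6 = 0; all invariant factors of ∂_2 are 1 so no torsion. So H_1 ≅ 0.
rank ∂_2 = 6, rank ∂_3 = 4 ⇒ b_2 = 10 − 6 − 4 = 0; all invariant factors of ∂_3 are 1 so no torsion. So H_2 ≅ 0.
rank ∂_3 = 4, rank ∂_4 = 0 ⇒ b_3 = 5 − 4 − 0 = 1. So H_3 ≅ Z.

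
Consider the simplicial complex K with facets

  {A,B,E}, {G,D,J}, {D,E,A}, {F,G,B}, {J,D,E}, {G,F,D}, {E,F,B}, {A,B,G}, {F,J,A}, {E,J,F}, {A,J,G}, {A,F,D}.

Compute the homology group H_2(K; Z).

Order the vertices as A < B < D < E < F < G < J. Listing each simplex with vertices in this order, K has dimension 2 with simplices:

  0-simplices (7): A, B, D, E, F, G, J
  1-simplices (18): AB, AD, AE, AF, AG, AJ, BE, BF, BG, DE, DF, DG, DJ, EF, EJ, FG, FJ, GJ
  2-simplices (12): ABE, ABG, ADE, ADF, AFJ, AGJ, BEF, BFG, DEJ, DFG, DGJ, EFJ

giving chain groups C_0 ≅ Z^7, C_1 ≅ Z^18, C_2 ≅ Z^12.

∂_1: C_1 → C_0 sends each edge [p,q] (with p < q) to q − p. For instance
  ∂AG = G − A.
The 7×18 boundary matrix has rank 6 and Smith normal form diag(1,1,1,1,1,1).

Boundary ∂_2: C_2 → C_1 sends each 2-simplex [p,q,r] to [q,r] − [p,r] + [p,q]. For instance
  ∂ABG = BG − AG + AB,
  ∂BFG = FG − BG + BF.
This gives a 18×12 integer matrix of rank 12; reducing to Smith normal form yields diagonal entries (1,1,1,1,1,1,1,1,1,1,1,2).

Now H_k = ker ∂_k / im ∂_{k+1}, so:

  H_2: rank ker ∂_2 − rank ∂_3 = (12 − 12) − 0 = 0, and there is no ∂_3, so H_2 = 0.

H_2 = 0.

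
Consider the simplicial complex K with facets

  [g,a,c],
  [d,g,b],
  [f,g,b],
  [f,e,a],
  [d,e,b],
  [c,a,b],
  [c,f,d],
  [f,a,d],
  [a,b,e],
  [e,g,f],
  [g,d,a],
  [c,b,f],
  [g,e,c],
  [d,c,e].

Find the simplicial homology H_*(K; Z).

K has 7 vertices, 21 edges, 14 triangles.
rank ∂_0 = 0, rank ∂_1 = 6 ⇒ b_0 = 7 − 0 − 6 = 1; all invariant factors of ∂_1 are 1 so no torsion. So H_0 ≅ Z.
rank ∂_1 = 6, rank ∂_2 = 13 ⇒ b_1 = 21 − 6 − 13 = 2; all invariant factors of ∂_2 are 1 so no torsion. So H_1 ≅ Z^2.
rank ∂_2 = 13, rank ∂_3 = 0 ⇒ b_2 = 14 − 13 − 0 = 1. So H_2 ≅ Z.

H_0 = Z,  H_1 = Z^2,  H_2 = Z.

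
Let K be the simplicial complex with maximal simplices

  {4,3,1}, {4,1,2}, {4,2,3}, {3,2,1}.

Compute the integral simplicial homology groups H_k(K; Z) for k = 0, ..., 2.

Order the vertices as 1 < 2 < 3 < 4. Listing each simplex with vertices in this order, K has dimension 2 with simplices:

  0-simplices (4): [1], [2], [3], [4]
  1-simplices (6): [1,2], [1,3], [1,4], [2,3], [2,4], [3,4]
  2-simplices (4): [1,2,3], [1,2,4], [1,3,4], [2,3,4]

giving chain groups C_0 ≅ Z^4, C_1 ≅ Z^6, C_2 ≅ Z^4.

The boundary map ∂_1: C_1 → C_0 maps an edge to its endpoints' difference, ∂[p,q] = q − p.
The resulting 4×6 matrix has rank 3, and its Smith normal form has invariant factors (1,1,1).

∂_2: C_2 → C_1 maps a triangle to the signed sum of its edges. For instance
  ∂[1,3,4] = [3,4] − [1,4] + [1,3],
  ∂[2,3,4] = [3,4] − [2,4] + [2,3].
The 6×4 boundary matrix has rank 3 and Smith normal form diag(1,1,1).

Reading off H_k = ker ∂_k / im ∂_{k+1}:

  H_0: rank C_0 − rank ∂_1 = 4 − 3 = 1, and the invariant factors of ∂_1 are all 1, so H_0 = Z.
  H_1: rank ker ∂_1 − rank ∂_2 = (6 − 3) − 3 = 0, and the invariant factors of ∂_2 are all 1, so H_1 = 0.
  H_2: rank ker ∂_2 − rank ∂_3 = (4 − 3) − 0 = 1, and there is no ∂_3, so H_2 = Z.

As a check, the Euler characteristic is 4 − 6 + 4 = 2, which agrees with 1 − 0 + 1 = 2.
(K is a triangulation of the 2-sphere S^2.)

H_0 ≅ Z,  H_1 = 0,  H_2 ≅ Z.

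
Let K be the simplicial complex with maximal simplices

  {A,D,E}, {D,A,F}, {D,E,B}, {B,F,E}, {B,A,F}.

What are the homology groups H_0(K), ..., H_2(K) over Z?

Take the total order A < B < D < E < F on the vertex set. Then K (dimension 2) consists of the simplices:

  0-simplices (5): A, B, D, E, F
  1-simplices (10): AB, AD, AE, AF, BD, BE, BF, DE, DF, EF
  2-simplices (5): ABF, ADE, ADF, BDE, BEF

giving chain groups C_0 ≅ Z^5, C_1 ≅ Z^10, C_2 ≅ Z^5.

The boundary map ∂_1: C_1 → C_0 sends each edge [p,q] (with p < q) to q − p. For instance
  ∂BD = D − B.
The 5×10 boundary matrix has rank 4 and Smith normal form diag(1,1,1,1).

∂_2: C_2 → C_1 sends each 2-simplex [p,q,r] to [q,r] − [p,r] + [p,q]. For instance
  ∂ADF = DF − AF + AD,
  ∂BEF = EF − BF + BE.
As a 10×5 matrix over Z this has rank 5, with invariant factors (1,1,1,1,1).

Reading off H_k = ker ∂_k / im ∂_{k+1}:

  H_0: rank C_0 − rank ∂_1 = 5 − 4 = 1, and the invariant factors of ∂_1 are all 1, so H_0 ≅ Z.
  H_1: rank ker ∂_1 − rank ∂_2 = (10 − 4) − 5 = 1, and the invariant factors of ∂_2 are all 1, so H_1 ≅ Z.
  H_2: rank ker ∂_2 − rank ∂_3 = (5 − 5) − 0 = 0, and there is no ∂_3, so H_2 ≅ 0.

As a check, the Euler characteristic is 5 − 10 + 5 = 0, which agrees with 1 − 1 + 0 = 0.
(K is a triangulation of the Möbius band.)

H_0 ≅ Z,  H_1 ≅ Z,  H_2 = 0.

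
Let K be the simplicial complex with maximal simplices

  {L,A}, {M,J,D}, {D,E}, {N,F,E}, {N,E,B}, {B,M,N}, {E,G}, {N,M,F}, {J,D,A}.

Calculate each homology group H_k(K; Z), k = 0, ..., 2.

H_0 = Z,  H_1 = Z,  H_2 = 0.

We work with the vertex ordering A < B < D < E < F < G < J < L < M < N. The simplices of K, each written with vertices in increasing order, are:

  0-simplices (10): A, B, D, E, F, G, J, L, M, N
  1-simplices (16): AD, AJ, AL, BE, BM, BN, DE, DJ, DM, EF, EG, EN, FM, FN, JM, MN
  2-simplices (6): ADJ, BEN, BMN, DJM, EFN, FMN

giving chain groups C_0 ≅ Z^10, C_1 ≅ Z^16, C_2 ≅ Z^6.

∂_1: C_1 → C_0 is given by ∂[p,q] = [q] − [p]. For instance
  ∂JM = M − J.
The 10×16 boundary matrix has rank 9 and Smith normal form diag(1,1,1,1,1,1,1,1,1).

The boundary map ∂_2: C_2 → C_1 acts by ∂[p,q,r] = [q,r] − [p,r] + [p,q]. For instance
  ∂DJM = JM − DM + DJ,
  ∂ADJ = DJ − AJ + AD.
The 16×6 boundary matrix has rank 6 and Smith normal form diag(1,1,1,1,1,1).

From H_k ≅ ker(∂_k) / im(∂_{k+1}) we obtain:

  H_0: rank C_0 − rank ∂_1 = 10 − 9 = 1, and the invariant factors of ∂_1 are all 1, so H_0 = Z.
  H_1: rank ker ∂_1 − rank ∂_2 = (16 − 9) − 6 = 1, and the invariant factors of ∂_2 are all 1, so H_1 = Z.
  H_2: rank ker ∂_2 − rank ∂_3 = (6 − 6) − 0 = 0, and there is no ∂_3, so H_2 = 0.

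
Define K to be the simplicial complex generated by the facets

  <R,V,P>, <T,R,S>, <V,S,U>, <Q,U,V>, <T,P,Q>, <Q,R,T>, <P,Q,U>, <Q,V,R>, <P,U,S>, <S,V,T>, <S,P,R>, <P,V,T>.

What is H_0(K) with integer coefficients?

H_0 = Z.

Fix the vertex order P < Q < R < S < T < U < V and write every simplex with vertices in increasing order. Then dim K = 2 and the simplices of K are:

  0-simplices (7): P, Q, R, S, T, U, V
  1-simplices (18): PQ, PR, PS, PT, PU, PV, QR, QT, QU, QV, RS, RT, RV, ST, SU, SV, TV, UV
  2-simplices (12): PQT, PQU, PRS, PRV, PSU, PTV, QRT, QRV, QUV, RST, STV, SUV

so the chain groups are C_0 ≅ Z^7, C_1 ≅ Z^18, C_2 ≅ Z^12.

∂_1: C_1 → C_0 maps an edge to its endpoints' difference, ∂[p,q] = q − p. For instance
  ∂TV = V − T.
As a 7×18 matrix over Z this has rank 6, with invariant factors (1,1,1,1,1,1).

Boundary ∂_2: C_2 → C_1 acts by ∂[p,q,r] = [q,r] − [p,r] + [p,q]. For instance
  ∂PQU = QU − PU + PQ,
  ∂QRT = RT − QT + QR.
The 18×12 boundary matrix has rank 12 and Smith normal form diag(1,1,1,1,1,1,1,1,1,1,1,2).

Computing H_k = (kernel of ∂_k) / (image of ∂_{k+1}):

  H_0: rank C_0 − rank ∂_1 = 7 − 6 = 1, and the invariant factors of ∂_1 are all 1, so H_0 ≅ Z.

(K is a triangulation of the real projective plane RP^2.)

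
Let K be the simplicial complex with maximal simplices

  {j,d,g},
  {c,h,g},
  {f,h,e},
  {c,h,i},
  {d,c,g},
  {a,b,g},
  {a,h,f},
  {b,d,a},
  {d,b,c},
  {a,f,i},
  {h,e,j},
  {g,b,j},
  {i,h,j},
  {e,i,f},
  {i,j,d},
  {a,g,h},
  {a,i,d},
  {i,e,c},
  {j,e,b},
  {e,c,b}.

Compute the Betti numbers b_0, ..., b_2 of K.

Fix the vertex order a < b < c < d < e < f < g < h < i < j and write every simplex with vertices in increasing order. Then dim K = 2 and the simplices of K are:

  0-simplices (10): a, b, c, d, e, f, g, h, i, j
  1-simplices (30): ab, ad, af, ag, ah, ai, bc, bd, be, bg, bj, cd, ce, cg, ch, ci, dg, di, dj, ef, eh, ei, ej, fh, fi, gh, gj, hi, hj, ij
  2-simplices (20): abd, abg, adi, afh, afi, agh, bcd, bce, bej, bgj, cdg, cei, cgh, chi, dgj, dij, efh, efi, ehj, hij

giving chain groups C_0 ≅ Z^10, C_1 ≅ Z^30, C_2 ≅ Z^20.

∂_1: C_1 → C_0 is given by ∂[p,q] = [q] − [p].
This gives a 10×30 integer matrix of rank 9; reducing to Smith normal form yields diagonal entries (1,1,1,1,1,1,1,1,1).

The boundary map ∂_2: C_2 → C_1 acts by ∂[p,q,r] = [q,r] − [p,r] + [p,q]. For instance
  ∂bej = ej − bj + be,
  ∂dgj = gj − dj + dg.
As a 30×20 matrix over Z this has rank 20, with invariant factors (1,1,1,1,1,1,1,1,1,1,1,1,1,1,1,1,1,1,1,2).

Now H_k = ker ∂_k / im ∂_{k+1}, so:

  H_0: rank C_0 − rank ∂_1 = 10 − 9 = 1, and the invariant factors of ∂_1 are all 1, so H_0 = Z.
  H_1: rank ker ∂_1 − rank ∂_2 = (30 − 9) − 20 = 1, and ∂_2 has invariant factor 2 > 1, so H_1 = Z ⊕ Z/2.
  H_2: rank ker ∂_2 − rank ∂_3 = (20 − 20) − 0 = 0, and there is no ∂_3, so H_2 = 0.

Hence the Betti numbers are b_0 = 1, b_1 = 1, b_2 = 0.

b_0 = 1, b_1 = 1, b_2 = 0.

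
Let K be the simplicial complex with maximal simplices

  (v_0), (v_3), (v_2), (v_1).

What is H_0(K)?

Take the total order v_0 < v_1 < v_2 < v_3 on the vertex set. Then K (dimension 0) consists of the simplices:

  0-simplices (4): [v_0], [v_1], [v_2], [v_3]

giving chain groups C_0 ≅ Z^4.

Computing H_k = (kernel of ∂_k) / (image of ∂_{k+1}):

  H_0: rank C_0 − rank ∂_1 = 4 − 0 = 4, and there is no ∂_1, so H_0 ≅ Z^4.

(K is a triangulation of a set of 4 points.)

H_0 = Z^4.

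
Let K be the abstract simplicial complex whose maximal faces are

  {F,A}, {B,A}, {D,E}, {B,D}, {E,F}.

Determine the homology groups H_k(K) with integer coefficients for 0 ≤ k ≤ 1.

Take the total order A < B < D < E < F on the vertex set. Then K (dimension 1) consists of the simplices:

  0-simplices (5): A, B, D, E, F
  1-simplices (5): AB, AF, BD, DE, EF

giving chain groups C_0 ≅ Z^5, C_1 ≅ Z^5.

Boundary ∂_1: C_1 → C_0 maps an edge to its endpoints' difference, ∂[p,q] = q − p.
The 5×5 boundary matrix has rank 4 and Smith normal form diag(1,1,1,1).

Now H_k = ker ∂_k / im ∂_{k+1}, so:

  H_0: rank C_0 − rank ∂_1 = 5 − 4 = 1, and the invariant factors of ∂_1 are all 1, so H_0 ≅ Z.
  H_1: rank ker ∂_1 − rank ∂_2 = (5 − 4) − 0 = 1, and there is no ∂_2, so H_1 ≅ Z.

As a check, the Euler characteristic is 5 − 5 = 0, which agrees with 1 − 1 = 0.

H_0 ≅ Z,  H_1 ≅ Z.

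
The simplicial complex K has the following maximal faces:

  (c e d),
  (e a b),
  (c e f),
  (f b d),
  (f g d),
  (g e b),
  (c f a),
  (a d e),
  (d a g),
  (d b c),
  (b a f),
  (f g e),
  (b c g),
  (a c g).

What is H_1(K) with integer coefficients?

H_1 ≅ Z^2.

Take the total order a < b < c < d < e < f < g on the vertex set. Then K (dimension 2) consists of the simplices:

  0-simplices (7): a, b, c, d, e, f, g
  1-simplices (21): ab, ac, ad, ae, af, ag, bc, bd, be, bf, bg, cd, ce, cf, cg, de, df, dg, ef, eg, fg
  2-simplices (14): abe, abf, acf, acg, ade, adg, bcd, bcg, bdf, beg, cde, cef, dfg, efg

Hence C_0 ≅ Z^7, C_1 ≅ Z^21, C_2 ≅ Z^14.

∂_1: C_1 → C_0 sends each edge [p,q] (with p < q) to q − p. For instance
  ∂ac = c − a.
The resulting 7×21 matrix has rank 6, and its Smith normal form has invariant factors (1,1,1,1,1,1).

∂_2: C_2 → C_1 sends each 2-simplex [p,q,r] to [q,r] − [p,r] + [p,q]. For instance
  ∂abf = bf − af + ab,
  ∂acg = cg − ag + ac.
The 21×14 boundary matrix has rank 13 and Smith normal form diag(1,1,1,1,1,1,1,1,1,1,1,1,1).

Reading off H_k = ker ∂_k / im ∂_{k+1}:

  H_1: rank ker ∂_1 − rank ∂_2 = (21 − 6) − 13 = 2, and the invariant factors of ∂_2 are all 1, so H_1 = Z^2.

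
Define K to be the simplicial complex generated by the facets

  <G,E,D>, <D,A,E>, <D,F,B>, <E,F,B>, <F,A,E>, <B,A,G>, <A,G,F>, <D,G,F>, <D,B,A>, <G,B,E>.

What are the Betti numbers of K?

Fix the vertex order A < B < D < E < F < G and write every simplex with vertices in increasing order. Then dim K = 2 and the simplices of K are:

  0-simplices (6): A, B, D, E, F, G
  1-simplices (15): AB, AD, AE, AF, AG, BD, BE, BF, BG, DE, DF, DG, EF, EG, FG
  2-simplices (10): ABD, ABG, ADE, AEF, AFG, BDF, BEF, BEG, DEG, DFG

so the chain groups are C_0 ≅ Z^6, C_1 ≅ Z^15, C_2 ≅ Z^10.

The boundary map ∂_1: C_1 → C_0 sends each edge [p,q] (with p < q) to q − p. For instance
  ∂FG = G − F.
This gives a 6×15 integer matrix of rank 5; reducing to Smith normal form yields diagonal entries (1,1,1,1,1).

The boundary map ∂_2: C_2 → C_1 sends each 2-simplex [p,q,r] to [q,r] − [p,r] + [p,q]. For instance
  ∂BEG = EG − BG + BE,
  ∂ABG = BG − AG + AB.
This gives a 15×10 integer matrix of rank 10; reducing to Smith normal form yields diagonal entries (1,1,1,1,1,1,1,1,1,2).

From H_k ≅ ker(∂_k) / im(∂_{k+1}) we obtain:

  H_0: rank C_0 − rank ∂_1 = 6 − 5 = 1, and the invariant factors of ∂_1 are all 1, so H_0 ≅ Z.
  H_1: rank ker ∂_1 − rank ∂_2 = (15 − 5) − 10 = 0, and ∂_2 has invariant factor 2 > 1, so H_1 ≅ Z/2.
  H_2: rank ker ∂_2 − rank ∂_3 = (10 − 10) − 0 = 0, and there is no ∂_3, so H_2 ≅ 0.

As a check, the Euler characteristic is 6 − 15 + 10 = 1, which agrees with 1 − 0 + 0 = 1.

Hence the Betti numbers are b_0 = 1, b_1 = 0, b_2 = 0.

b_0 = 1, b_1 = 0, b_2 = 0.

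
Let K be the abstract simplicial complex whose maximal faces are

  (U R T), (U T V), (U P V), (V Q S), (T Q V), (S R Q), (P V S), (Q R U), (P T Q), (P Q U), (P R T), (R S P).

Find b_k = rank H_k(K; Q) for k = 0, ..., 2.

Order the vertices as P < Q < R < S < T < U < V. Listing each simplex with vertices in this order, K has dimension 2 with simplices:

  0-simplices (7): P, Q, R, S, T, U, V
  1-simplices (18): PQ, PR, PS, PT, PU, PV, QR, QS, QT, QU, QV, RS, RT, RU, SV, TU, TV, UV
  2-simplices (12): PQT, PQU, PRS, PRT, PSV, PUV, QRS, QRU, QSV, QTV, RTU, TUV

Hence C_0 ≅ Z^7, C_1 ≅ Z^18, C_2 ≅ Z^12.

The boundary map ∂_1: C_1 → C_0 maps an edge to its endpoints' difference, ∂[p,q] = q − p. For instance
  ∂QR = R − Q.
This gives a 7×18 integer matrix of rank 6; reducing to Smith normal form yields diagonal entries (1,1,1,1,1,1).

∂_2: C_2 → C_1 maps a triangle to the signed sum of its edges. For instance
  ∂PQT = QT − PT + PQ,
  ∂PUV = UV − PV + PU.
As a 18×12 matrix over Z this has rank 12, with invariant factors (1,1,1,1,1,1,1,1,1,1,1,2).

Reading off H_k = ker ∂_k / im ∂_{k+1}:

  H_0: rank C_0 − rank ∂_1 = 7 − 6 = 1, and the invariant factors of ∂_1 are all 1, so H_0 = Z.
  H_1: rank ker ∂_1 − rank ∂_2 = (18 − 6) − 12 = 0, and ∂_2 has invariant factor 2 > 1, so H_1 = Z/2.
  H_2: rank ker ∂_2 − rank ∂_3 = (12 − 12) − 0 = 0, and there is no ∂_3, so H_2 = 0.

Hence the Betti numbers are b_0 = 1, b_1 = 0, b_2 = 0.

b_0 = 1, b_1 = 0, b_2 = 0.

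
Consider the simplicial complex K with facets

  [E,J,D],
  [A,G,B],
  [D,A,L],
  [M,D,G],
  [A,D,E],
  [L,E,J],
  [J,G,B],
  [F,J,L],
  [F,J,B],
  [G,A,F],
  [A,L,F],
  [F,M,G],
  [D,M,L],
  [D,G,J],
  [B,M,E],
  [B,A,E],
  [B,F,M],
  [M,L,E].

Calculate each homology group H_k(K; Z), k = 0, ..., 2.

H_0 = Z,  H_1 = Z × Z/2,  H_2 = 0.

Order the vertices as A < B < D < E < F < G < J < L < M. Listing each simplex with vertices in this order, K has dimension 2 with simplices:

  0-simplices (9): A, B, D, E, F, G, J, L, M
  1-simplices (27): AB, AD, AE, AF, AG, AL, BE, BF, BG, BJ, BM, DE, DG, DJ, DL, DM, EJ, EL, EM, FG, FJ, FL, FM, GJ, GM, JL, LM
  2-simplices (18): ABE, ABG, ADE, ADL, AFG, AFL, BEM, BFJ, BFM, BGJ, DEJ, DGJ, DGM, DLM, EJL, ELM, FGM, FJL

giving chain groups C_0 ≅ Z^9, C_1 ≅ Z^27, C_2 ≅ Z^18.

The boundary map ∂_1: C_1 → C_0 maps an edge to its endpoints' difference, ∂[p,q] = q − p.
This gives a 9×27 integer matrix of rank 8; reducing to Smith normal form yields diagonal entries (1,1,1,1,1,1,1,1).

∂_2: C_2 → C_1 acts by ∂[p,q,r] = [q,r] − [p,r] + [p,q]. For instance
  ∂DGM = GM − DM + DG,
  ∂BGJ = GJ − BJ + BG.
The resulting 27×18 matrix has rank 18, and its Smith normal form has invariant factors (1,1,1,1,1,1,1,1,1,1,1,1,1,1,1,1,1,2).

From H_k ≅ ker(∂_k) / im(∂_{k+1}) we obtain:

  H_0: rank C_0 − rank ∂_1 = 9 − 8 = 1, and the invariant factors of ∂_1 are all 1, so H_0 = Z.
  H_1: rank ker ∂_1 − rank ∂_2 = (27 − 8) − 18 = 1, and ∂_2 has invariant factor 2 > 1, so H_1 = Z × Z/2.
  H_2: rank ker ∂_2 − rank ∂_3 = (18 − 18) − 0 = 0, and there is no ∂_3, so H_2 = 0.

(K is a triangulation of the Klein bottle.)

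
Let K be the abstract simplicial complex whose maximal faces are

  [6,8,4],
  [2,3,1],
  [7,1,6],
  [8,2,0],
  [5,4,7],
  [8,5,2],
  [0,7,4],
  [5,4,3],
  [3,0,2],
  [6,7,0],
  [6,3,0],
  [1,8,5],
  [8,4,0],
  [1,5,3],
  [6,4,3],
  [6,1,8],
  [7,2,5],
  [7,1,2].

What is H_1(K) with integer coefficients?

H_1 ≅ Z ⊕ Z_2.

K has 9 vertices, 27 edges, 18 triangles.
rank ∂_1 = 8, rank ∂_2 = 18 ⇒ b_1 = 27 − 8 − 18 = 1; ∂_2 has invariant factor(s) [2] giving torsion. So H_1 = Z ⊕ Z_2.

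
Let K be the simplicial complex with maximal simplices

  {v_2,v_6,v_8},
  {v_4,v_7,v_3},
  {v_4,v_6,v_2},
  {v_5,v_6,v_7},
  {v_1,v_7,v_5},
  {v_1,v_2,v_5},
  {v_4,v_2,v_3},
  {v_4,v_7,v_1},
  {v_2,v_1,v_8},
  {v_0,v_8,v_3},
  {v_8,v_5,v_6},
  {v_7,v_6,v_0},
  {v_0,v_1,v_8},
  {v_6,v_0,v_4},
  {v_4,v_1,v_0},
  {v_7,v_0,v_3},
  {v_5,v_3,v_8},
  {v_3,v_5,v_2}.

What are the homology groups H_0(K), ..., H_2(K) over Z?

We work with the vertex ordering v_0 < v_1 < v_2 < v_3 < v_4 < v_5 < v_6 < v_7 < v_8. The simplices of K, each written with vertices in increasing order, are:

  0-simplices (9): [v_0], [v_1], [v_2], [v_3], [v_4], [v_5], [v_6], [v_7], [v_8]
  1-simplices (27): (27 of them)
  2-simplices (18): (18 of them)

giving chain groups C_0 ≅ Z^9, C_1 ≅ Z^27, C_2 ≅ Z^18.

Boundary ∂_1: C_1 → C_0 maps an edge to its endpoints' difference, ∂[p,q] = q − p.
As a 9×27 matrix over Z this has rank 8, with invariant factors (1,1,1,1,1,1,1,1).

Boundary ∂_2: C_2 → C_1 acts by ∂[p,q,r] = [q,r] − [p,r] + [p,q]. For instance
  ∂[v_2,v_3,v_5] = [v_3,v_5] − [v_2,v_5] + [v_2,v_3],
  ∂[v_0,v_4,v_6] = [v_4,v_6] − [v_0,v_6] + [v_0,v_4].
The resulting 27×18 matrix has rank 18, and its Smith normal form has invariant factors (1,1,1,1,1,1,1,1,1,1,1,1,1,1,1,1,1,2).

From H_k ≅ ker(∂_k) / im(∂_{k+1}) we obtain:

  H_0: rank C_0 − rank ∂_1 = 9 − 8 = 1, and the invariant factors of ∂_1 are all 1, so H_0 = Z.
  H_1: rank ker ∂_1 − rank ∂_2 = (27 − 8) − 18 = 1, and ∂_2 has invariant factor 2 > 1, so H_1 = Z ⊕ Z_2.
  H_2: rank ker ∂_2 − rank ∂_3 = (18 − 18) − 0 = 0, and there is no ∂_3, so H_2 = 0.

As a check, the Euler characteristic is 9 − 27 + 18 = 0, which agrees with 1 − 1 + 0 = 0.

H_0 ≅ Z,  H_1 ≅ Z ⊕ Z_2,  H_2 = 0.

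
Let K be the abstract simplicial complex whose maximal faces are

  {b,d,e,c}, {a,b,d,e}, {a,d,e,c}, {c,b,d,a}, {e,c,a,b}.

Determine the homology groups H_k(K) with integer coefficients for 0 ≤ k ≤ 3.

H_0 = Z,  H_1 = 0,  H_2 = 0,  H_3 = Z.

We work with the vertex ordering a < b < c < d < e. The simplices of K, each written with vertices in increasing order, are:

  0-simplices (5): a, b, c, d, e
  1-simplices (10): ab, ac, ad, ae, bc, bd, be, cd, ce, de
  2-simplices (10): abc, abd, abe, acd, ace, ade, bcd, bce, bde, cde
  3-simplices (5): abcd, abce, abde, acde, bcde

so the chain groups are C_0 ≅ Z^5, C_1 ≅ Z^10, C_2 ≅ Z^10, C_3 ≅ Z^5.

The boundary map ∂_1: C_1 → C_0 is given by ∂[p,q] = [q] − [p].
As a 5×10 matrix over Z this has rank 4, with invariant factors (1,1,1,1).

∂_2: C_2 → C_1 acts by ∂[p,q,r] = [q,r] − [p,r] + [p,q]. For instance
  ∂bce = ce − be + bc,
  ∂cde = de − ce + cd.
The resulting 10×10 matrix has rank 6, and its Smith normal form has invariant factors (1,1,1,1,1,1).

The boundary map ∂_3: C_3 → C_2 sends each 3-simplex σ to the alternating sum Σ_i (−1)^i (σ with its i-th vertex removed). For instance
  ∂abce = bce − ace + abe − abc,
  ∂acde = cde − ade + ace − acd.
This gives a 10×5 integer matrix of rank 4; reducing to Smith normal form yields diagonal entries (1,1,1,1).

Computing H_k = (kernel of ∂_k) / (image of ∂_{k+1}):

  H_0: rank C_0 − rank ∂_1 = 5 − 4 = 1, and the invariant factors of ∂_1 are all 1, so H_0 ≅ Z.
  H_1: rank ker ∂_1 − rank ∂_2 = (10 − 4) − 6 = 0, and the invariant factors of ∂_2 are all 1, so H_1 ≅ 0.
  H_2: rank ker ∂_2 − rank ∂_3 = (10 − 6) − 4 = 0, and the invariant factors of ∂_3 are all 1, so H_2 ≅ 0.
  H_3: rank ker ∂_3 − rank ∂_4 = (5 − 4) − 0 = 1, and there is no ∂_4, so H_3 ≅ Z.

As a check, the Euler characteristic is 5 − 10 + 10 − 5 = 0, which agrees with 1 − 0 + 0 − 1 = 0.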